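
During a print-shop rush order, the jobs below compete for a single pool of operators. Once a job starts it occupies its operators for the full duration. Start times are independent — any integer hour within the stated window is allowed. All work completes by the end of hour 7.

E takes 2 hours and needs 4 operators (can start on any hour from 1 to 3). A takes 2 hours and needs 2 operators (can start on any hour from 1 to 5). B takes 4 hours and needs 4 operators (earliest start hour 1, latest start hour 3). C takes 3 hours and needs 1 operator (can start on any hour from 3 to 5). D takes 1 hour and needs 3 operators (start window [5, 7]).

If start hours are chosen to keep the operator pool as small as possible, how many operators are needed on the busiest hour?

6

Early-start (E@1, A@1, B@1, C@3, D@5) gives peak 10: h1:10  h2:10  h3:5  h4:5  h5:4  h6:0  h7:0.
Shift B→3, D→7.
Schedule E@1, A@1, B@3, C@3, D@7: h1:6  h2:6  h3:5  h4:5  h5:5  h6:4  h7:3 — peak 6.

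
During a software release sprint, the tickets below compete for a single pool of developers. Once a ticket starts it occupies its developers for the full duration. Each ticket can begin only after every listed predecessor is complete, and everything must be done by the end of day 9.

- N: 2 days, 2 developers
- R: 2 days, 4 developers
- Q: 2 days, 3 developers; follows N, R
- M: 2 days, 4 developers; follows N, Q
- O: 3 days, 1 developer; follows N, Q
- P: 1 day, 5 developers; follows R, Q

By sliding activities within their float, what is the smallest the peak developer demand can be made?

6

Early-start (N@1, R@1, Q@3, M@5, O@5, P@5) gives peak 10: d1:6  d2:6  d3:3  d4:3  d5:10  d6:5  d7:1  d8:0  d9:0.
Shift P→7.
Schedule N@1, R@1, Q@3, M@5, O@5, P@7: d1:6  d2:6  d3:3  d4:3  d5:5  d6:5  d7:6  d8:0  d9:0 — peak 6.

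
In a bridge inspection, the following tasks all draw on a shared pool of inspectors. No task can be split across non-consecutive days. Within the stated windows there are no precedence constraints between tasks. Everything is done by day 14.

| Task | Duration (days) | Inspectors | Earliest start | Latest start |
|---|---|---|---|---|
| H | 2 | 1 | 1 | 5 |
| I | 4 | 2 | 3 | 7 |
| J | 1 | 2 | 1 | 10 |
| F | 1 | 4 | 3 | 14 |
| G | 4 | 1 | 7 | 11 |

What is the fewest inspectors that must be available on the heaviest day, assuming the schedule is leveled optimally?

4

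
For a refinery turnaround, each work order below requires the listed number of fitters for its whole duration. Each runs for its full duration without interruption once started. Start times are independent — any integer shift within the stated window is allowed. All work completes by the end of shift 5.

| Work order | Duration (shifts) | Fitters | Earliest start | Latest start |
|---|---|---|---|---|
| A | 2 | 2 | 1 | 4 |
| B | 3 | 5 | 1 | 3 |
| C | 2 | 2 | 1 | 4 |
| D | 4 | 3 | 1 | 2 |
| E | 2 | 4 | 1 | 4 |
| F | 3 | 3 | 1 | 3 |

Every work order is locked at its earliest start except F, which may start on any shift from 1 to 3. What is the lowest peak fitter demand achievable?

F@1: s1:19  s2:19  s3:11  s4:3  s5:0 → peak 19
F@2: s1:16  s2:19  s3:11  s4:6  s5:0 → peak 19
F@3: s1:16  s2:16  s3:11  s4:6  s5:3 → peak 16
Best is F@3, peak 16.

16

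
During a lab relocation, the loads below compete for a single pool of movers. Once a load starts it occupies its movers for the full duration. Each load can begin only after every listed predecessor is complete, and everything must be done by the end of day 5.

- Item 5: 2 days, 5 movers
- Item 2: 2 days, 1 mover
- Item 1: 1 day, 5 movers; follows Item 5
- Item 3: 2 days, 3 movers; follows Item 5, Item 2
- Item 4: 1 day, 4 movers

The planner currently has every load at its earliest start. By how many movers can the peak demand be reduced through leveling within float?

Early-start peak: d1:10  d2:6  d3:8  d4:3  d5:0 ⇒ 10.
Leveled (Item 5@1, Item 2@1, Item 1@3, Item 3@4, Item 4@4): d1:6  d2:6  d3:5  d4:7  d5:3 ⇒ 7.
Reduction 10 − 7 = 3.

3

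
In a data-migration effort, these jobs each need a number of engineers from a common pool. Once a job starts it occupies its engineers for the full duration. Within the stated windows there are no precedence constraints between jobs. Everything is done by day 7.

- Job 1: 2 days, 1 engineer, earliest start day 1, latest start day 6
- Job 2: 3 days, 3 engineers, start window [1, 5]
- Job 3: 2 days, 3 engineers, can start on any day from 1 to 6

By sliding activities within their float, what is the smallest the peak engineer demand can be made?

3

Early-start (Job 1@1, Job 2@1, Job 3@1) gives peak 7: d1:7  d2:7  d3:3  d4:0  d5:0  d6:0  d7:0.
Shift Job 2→3, Job 3→6.
Schedule Job 1@1, Job 2@3, Job 3@6: d1:1  d2:1  d3:3  d4:3  d5:3  d6:3  d7:3 — peak 3.
Total engineer-days = 17 over 7 days ⇒ peak ≥ ⌈17/7⌉ = 3, so 3 is optimal.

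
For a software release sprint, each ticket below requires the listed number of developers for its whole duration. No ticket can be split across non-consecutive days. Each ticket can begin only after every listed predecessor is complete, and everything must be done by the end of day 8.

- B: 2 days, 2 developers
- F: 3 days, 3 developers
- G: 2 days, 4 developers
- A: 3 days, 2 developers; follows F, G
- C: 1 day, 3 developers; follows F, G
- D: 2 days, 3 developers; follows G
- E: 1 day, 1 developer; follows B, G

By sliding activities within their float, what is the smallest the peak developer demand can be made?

5

Early-start (B@1, F@1, G@1, A@4, C@4, D@3, E@3) gives peak 9: d1:9  d2:9  d3:7  d4:8  d5:2  d6:2  d7:0  d8:0.
Shift B→3, F→3, A→6, C→6, D→7, E→5.
Schedule B@3, F@3, G@1, A@6, C@6, D@7, E@5: d1:4  d2:4  d3:5  d4:5  d5:4  d6:5  d7:5  d8:5 — peak 5.
Total developer-days = 37 over 8 days ⇒ peak ≥ ⌈37/8⌉ = 5, so 5 is optimal.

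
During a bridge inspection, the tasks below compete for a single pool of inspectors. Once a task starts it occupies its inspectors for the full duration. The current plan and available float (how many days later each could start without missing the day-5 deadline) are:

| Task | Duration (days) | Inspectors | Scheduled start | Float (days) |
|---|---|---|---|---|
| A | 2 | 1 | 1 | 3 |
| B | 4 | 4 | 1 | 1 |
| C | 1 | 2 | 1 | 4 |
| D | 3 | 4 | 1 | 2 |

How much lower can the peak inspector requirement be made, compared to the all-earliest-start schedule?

Early-start peak: d1:11  d2:9  d3:8  d4:4  d5:0 ⇒ 11.
Leveled (A@1, B@1, C@1, D@3): d1:7  d2:5  d3:8  d4:8  d5:4 ⇒ 8.
Reduction 11 − 8 = 3.

3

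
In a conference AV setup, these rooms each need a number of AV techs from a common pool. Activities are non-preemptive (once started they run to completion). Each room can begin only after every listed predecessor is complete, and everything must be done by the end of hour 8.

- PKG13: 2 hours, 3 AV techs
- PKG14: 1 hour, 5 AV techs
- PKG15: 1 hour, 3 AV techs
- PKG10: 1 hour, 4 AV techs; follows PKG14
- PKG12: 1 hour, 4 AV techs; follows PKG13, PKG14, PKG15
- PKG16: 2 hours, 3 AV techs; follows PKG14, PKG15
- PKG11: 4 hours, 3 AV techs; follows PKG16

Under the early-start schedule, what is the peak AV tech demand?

Early-start schedule: PKG13@1, PKG14@1, PKG15@1, PKG10@2, PKG12@3, PKG16@2, PKG11@4.
Load per hour: hour 1: 11, hour 2: 10, hour 3: 7, hour 4: 3, hour 5: 3, hour 6: 3, hour 7: 3, hour 8: 0.
Peak is 11.

11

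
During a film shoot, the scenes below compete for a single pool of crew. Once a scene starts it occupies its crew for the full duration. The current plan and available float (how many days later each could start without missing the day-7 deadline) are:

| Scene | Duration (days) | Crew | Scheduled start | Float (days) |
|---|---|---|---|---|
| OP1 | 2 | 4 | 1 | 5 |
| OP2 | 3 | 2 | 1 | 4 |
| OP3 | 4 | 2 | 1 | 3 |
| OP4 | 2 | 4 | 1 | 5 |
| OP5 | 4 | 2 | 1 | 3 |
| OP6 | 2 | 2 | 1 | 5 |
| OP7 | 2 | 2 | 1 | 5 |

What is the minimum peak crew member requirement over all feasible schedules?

8

Early-start (OP1@1, OP2@1, OP3@1, OP4@1, OP5@1, OP6@1, OP7@1) gives peak 18: d1:18  d2:18  d3:6  d4:4  d5:0  d6:0  d7:0.
Shift OP4→3, OP5→4, OP6→5, OP7→5.
Schedule OP1@1, OP2@1, OP3@1, OP4@3, OP5@4, OP6@5, OP7@5: d1:8  d2:8  d3:8  d4:8  d5:6  d6:6  d7:2 — peak 8.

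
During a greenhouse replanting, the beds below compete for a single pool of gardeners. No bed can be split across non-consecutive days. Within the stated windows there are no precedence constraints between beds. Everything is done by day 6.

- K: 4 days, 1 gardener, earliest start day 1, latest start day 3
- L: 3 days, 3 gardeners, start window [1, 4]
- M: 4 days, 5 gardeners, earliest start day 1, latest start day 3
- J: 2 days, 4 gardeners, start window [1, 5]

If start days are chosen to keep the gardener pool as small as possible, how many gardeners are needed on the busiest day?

9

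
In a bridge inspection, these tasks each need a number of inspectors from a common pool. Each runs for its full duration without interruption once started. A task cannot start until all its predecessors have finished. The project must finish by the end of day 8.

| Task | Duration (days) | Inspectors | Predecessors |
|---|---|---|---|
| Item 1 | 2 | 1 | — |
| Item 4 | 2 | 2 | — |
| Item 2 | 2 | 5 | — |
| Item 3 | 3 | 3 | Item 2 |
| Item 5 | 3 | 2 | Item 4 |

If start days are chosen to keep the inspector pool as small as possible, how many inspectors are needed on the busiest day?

5

Early-start (Item 1@1, Item 4@1, Item 2@1, Item 3@3, Item 5@3) gives peak 8: d1:8  d2:8  d3:5  d4:5  d5:5  d6:0  d7:0  d8:0.
Shift Item 2→3, Item 3→5, Item 5→5.
Schedule Item 1@1, Item 4@1, Item 2@3, Item 3@5, Item 5@5: d1:3  d2:3  d3:5  d4:5  d5:5  d6:5  d7:5  d8:0 — peak 5.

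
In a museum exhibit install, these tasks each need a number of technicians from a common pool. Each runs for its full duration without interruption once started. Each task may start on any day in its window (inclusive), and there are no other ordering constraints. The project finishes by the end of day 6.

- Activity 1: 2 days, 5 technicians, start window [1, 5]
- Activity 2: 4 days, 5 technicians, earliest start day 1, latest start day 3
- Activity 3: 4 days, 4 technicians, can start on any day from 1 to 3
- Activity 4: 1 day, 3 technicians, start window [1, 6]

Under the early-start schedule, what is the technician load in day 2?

At early start, day 2 has: Activity 1, Activity 2, Activity 3.
Demand: 5 + 5 + 4 = 14.

14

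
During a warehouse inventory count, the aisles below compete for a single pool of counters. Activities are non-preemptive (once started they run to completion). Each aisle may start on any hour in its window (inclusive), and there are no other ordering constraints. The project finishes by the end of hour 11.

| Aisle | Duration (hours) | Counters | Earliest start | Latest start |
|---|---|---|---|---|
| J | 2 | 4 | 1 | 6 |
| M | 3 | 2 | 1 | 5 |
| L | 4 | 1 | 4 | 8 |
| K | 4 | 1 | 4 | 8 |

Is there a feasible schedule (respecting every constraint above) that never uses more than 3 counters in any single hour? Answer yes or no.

no

The minimum achievable peak is 4; 3 < 4, so no feasible schedule stays within the cap.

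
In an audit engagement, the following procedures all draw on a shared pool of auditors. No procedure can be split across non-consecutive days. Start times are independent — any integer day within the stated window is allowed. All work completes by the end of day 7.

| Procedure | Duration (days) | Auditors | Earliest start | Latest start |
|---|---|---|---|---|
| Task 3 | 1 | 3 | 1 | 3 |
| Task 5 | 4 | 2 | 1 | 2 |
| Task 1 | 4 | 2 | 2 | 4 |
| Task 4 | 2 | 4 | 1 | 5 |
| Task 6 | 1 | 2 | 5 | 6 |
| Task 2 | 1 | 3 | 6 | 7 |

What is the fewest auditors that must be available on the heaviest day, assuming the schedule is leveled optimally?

6

Early-start (Task 3@1, Task 5@1, Task 1@2, Task 4@1, Task 6@5, Task 2@6) gives peak 9: d1:9  d2:8  d3:4  d4:4  d5:4  d6:3  d7:0.
Shift Task 4→5, Task 6→6, Task 2→7.
Schedule Task 3@1, Task 5@1, Task 1@2, Task 4@5, Task 6@6, Task 2@7: d1:5  d2:4  d3:4  d4:4  d5:6  d6:6  d7:3 — peak 6.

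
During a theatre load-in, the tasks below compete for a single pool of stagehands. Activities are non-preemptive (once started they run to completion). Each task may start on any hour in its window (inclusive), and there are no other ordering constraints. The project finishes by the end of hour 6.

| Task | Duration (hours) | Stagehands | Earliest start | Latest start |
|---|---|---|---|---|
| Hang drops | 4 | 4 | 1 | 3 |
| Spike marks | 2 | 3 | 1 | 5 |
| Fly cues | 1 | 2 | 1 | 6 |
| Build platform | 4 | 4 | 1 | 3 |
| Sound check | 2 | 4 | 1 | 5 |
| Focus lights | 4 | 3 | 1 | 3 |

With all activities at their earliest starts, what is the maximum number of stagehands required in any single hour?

Early-start schedule: Hang drops@1, Spike marks@1, Fly cues@1, Build platform@1, Sound check@1, Focus lights@1.
Load per hour: hour 1: 20, hour 2: 18, hour 3: 11, hour 4: 11, hour 5: 0, hour 6: 0.
Peak is 20.

20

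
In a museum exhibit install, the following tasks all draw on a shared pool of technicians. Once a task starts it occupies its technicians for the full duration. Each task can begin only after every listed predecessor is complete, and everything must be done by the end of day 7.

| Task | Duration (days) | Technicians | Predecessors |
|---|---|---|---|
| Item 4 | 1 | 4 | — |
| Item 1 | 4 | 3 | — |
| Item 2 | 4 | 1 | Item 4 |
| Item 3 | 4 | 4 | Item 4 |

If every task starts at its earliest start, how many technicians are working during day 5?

At early start, day 5 has: Item 2, Item 3.
Demand: 1 + 4 = 5.

5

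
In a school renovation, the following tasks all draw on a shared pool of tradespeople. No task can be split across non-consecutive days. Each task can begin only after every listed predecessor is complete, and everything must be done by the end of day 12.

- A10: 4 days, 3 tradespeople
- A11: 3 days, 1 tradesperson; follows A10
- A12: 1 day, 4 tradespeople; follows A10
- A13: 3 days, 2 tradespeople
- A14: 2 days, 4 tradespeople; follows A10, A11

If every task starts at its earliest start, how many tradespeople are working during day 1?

5

At early start, day 1 has: A10, A13.
Demand: 3 + 2 = 5.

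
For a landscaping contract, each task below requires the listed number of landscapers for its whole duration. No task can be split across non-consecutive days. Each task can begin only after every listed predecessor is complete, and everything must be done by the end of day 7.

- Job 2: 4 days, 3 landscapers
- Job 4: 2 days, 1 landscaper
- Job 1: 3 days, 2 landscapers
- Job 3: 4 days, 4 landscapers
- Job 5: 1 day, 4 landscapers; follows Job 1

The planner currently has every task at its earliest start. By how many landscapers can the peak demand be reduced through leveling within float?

4

Early-start peak: d1:10  d2:10  d3:9  d4:11  d5:0  d6:0  d7:0 ⇒ 11.
Leveled (Job 2@4, Job 4@1, Job 1@1, Job 3@1, Job 5@5): d1:7  d2:7  d3:6  d4:7  d5:7  d6:3  d7:3 ⇒ 7.
Reduction 11 − 7 = 4.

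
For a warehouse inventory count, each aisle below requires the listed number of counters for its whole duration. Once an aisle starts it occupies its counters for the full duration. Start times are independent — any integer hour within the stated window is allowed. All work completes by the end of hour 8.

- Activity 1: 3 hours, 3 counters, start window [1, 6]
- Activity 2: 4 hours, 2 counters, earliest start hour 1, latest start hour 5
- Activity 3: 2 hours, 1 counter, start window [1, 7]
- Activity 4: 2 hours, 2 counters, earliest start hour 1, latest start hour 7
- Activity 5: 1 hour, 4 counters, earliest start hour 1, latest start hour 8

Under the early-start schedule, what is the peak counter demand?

Early-start schedule: Activity 1@1, Activity 2@1, Activity 3@1, Activity 4@1, Activity 5@1.
Load per hour: hour 1: 12, hour 2: 8, hour 3: 5, hour 4: 2, hour 5: 0, hour 6: 0, hour 7: 0, hour 8: 0.
Peak is 12.

12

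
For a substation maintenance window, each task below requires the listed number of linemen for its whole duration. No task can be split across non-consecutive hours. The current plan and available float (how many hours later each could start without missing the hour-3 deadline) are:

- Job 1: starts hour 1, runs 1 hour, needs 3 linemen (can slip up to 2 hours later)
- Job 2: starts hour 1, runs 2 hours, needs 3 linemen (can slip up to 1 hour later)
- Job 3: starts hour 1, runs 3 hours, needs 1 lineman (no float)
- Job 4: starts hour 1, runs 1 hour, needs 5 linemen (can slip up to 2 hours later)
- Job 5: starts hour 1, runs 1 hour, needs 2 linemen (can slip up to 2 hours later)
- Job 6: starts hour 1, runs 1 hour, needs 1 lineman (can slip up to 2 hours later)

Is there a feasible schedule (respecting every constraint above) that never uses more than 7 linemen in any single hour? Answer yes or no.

yes

Schedule Job 1@1, Job 2@1, Job 3@1, Job 4@3, Job 5@2, Job 6@2: h1:7  h2:7  h3:6 — peak 7 ≤ 7.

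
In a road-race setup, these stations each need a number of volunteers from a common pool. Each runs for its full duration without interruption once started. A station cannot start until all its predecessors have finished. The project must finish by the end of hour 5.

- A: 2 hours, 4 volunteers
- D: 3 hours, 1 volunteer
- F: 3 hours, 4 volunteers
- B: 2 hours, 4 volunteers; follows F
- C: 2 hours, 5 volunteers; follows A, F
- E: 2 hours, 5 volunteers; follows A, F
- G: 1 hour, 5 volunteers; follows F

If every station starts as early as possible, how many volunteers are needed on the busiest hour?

19

Early-start schedule: A@1, D@1, F@1, B@4, C@4, E@4, G@4.
Load per hour: hour 1: 9, hour 2: 9, hour 3: 5, hour 4: 19, hour 5: 14.
Peak is 19.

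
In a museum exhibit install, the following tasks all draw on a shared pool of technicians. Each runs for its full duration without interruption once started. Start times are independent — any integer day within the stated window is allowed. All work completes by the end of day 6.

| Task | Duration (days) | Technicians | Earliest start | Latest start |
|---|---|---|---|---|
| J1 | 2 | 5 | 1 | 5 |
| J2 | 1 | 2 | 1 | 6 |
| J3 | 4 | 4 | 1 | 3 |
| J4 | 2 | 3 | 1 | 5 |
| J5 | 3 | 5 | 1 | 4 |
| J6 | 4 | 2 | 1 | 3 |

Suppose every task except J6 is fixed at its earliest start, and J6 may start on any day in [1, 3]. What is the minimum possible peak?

19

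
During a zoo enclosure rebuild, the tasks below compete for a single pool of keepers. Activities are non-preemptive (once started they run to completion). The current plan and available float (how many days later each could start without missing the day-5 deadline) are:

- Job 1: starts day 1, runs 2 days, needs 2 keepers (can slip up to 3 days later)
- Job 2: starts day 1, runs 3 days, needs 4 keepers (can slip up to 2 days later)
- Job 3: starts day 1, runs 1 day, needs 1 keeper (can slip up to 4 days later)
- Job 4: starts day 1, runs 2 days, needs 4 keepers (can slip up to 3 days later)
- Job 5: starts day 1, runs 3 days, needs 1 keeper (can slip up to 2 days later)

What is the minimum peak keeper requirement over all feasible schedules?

6

Early-start (Job 1@1, Job 2@1, Job 3@1, Job 4@1, Job 5@1) gives peak 12: d1:12  d2:11  d3:5  d4:0  d5:0.
Shift Job 3→3, Job 4→4, Job 5→3.
Schedule Job 1@1, Job 2@1, Job 3@3, Job 4@4, Job 5@3: d1:6  d2:6  d3:6  d4:5  d5:5 — peak 6.
Total keeper-days = 28 over 5 days ⇒ peak ≥ ⌈28/5⌉ = 6, so 6 is optimal.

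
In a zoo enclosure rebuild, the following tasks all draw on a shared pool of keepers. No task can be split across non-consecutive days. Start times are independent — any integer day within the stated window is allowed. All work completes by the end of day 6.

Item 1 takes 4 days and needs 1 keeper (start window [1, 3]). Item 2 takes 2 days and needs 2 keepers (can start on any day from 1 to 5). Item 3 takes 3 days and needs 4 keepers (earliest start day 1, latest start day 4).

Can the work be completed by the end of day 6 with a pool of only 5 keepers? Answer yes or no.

Schedule Item 1@1, Item 2@1, Item 3@3: d1:3  d2:3  d3:5  d4:5  d5:4  d6:0 — peak 5 ≤ 5.

yes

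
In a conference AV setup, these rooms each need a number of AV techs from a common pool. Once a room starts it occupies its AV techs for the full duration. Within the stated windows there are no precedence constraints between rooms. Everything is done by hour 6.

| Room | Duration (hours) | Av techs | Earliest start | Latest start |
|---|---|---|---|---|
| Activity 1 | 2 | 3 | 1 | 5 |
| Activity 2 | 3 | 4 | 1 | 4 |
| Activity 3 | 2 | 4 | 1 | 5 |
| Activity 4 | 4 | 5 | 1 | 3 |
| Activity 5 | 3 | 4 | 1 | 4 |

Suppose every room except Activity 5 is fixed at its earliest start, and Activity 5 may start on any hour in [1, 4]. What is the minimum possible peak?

16

Activity 5@1: h1:20  h2:20  h3:13  h4:5  h5:0  h6:0 → peak 20
Activity 5@2: h1:16  h2:20  h3:13  h4:9  h5:0  h6:0 → peak 20
Activity 5@3: h1:16  h2:16  h3:13  h4:9  h5:4  h6:0 → peak 16
Activity 5@4: h1:16  h2:16  h3:9  h4:9  h5:4  h6:4 → peak 16
Best is Activity 5@3, peak 16.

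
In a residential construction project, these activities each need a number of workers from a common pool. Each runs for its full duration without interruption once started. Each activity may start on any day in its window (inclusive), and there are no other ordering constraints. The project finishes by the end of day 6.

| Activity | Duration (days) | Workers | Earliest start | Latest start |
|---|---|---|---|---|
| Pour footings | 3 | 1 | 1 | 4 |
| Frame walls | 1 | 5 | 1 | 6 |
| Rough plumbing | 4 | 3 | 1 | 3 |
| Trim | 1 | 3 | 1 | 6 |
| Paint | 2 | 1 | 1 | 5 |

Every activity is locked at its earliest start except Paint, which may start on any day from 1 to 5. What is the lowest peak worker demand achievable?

Paint@1: d1:13  d2:5  d3:4  d4:3  d5:0  d6:0 → peak 13
Paint@2: d1:12  d2:5  d3:5  d4:3  d5:0  d6:0 → peak 12
Paint@3: d1:12  d2:4  d3:5  d4:4  d5:0  d6:0 → peak 12
Paint@4: d1:12  d2:4  d3:4  d4:4  d5:1  d6:0 → peak 12
Paint@5: d1:12  d2:4  d3:4  d4:3  d5:1  d6:1 → peak 12
Best is Paint@2, peak 12.

12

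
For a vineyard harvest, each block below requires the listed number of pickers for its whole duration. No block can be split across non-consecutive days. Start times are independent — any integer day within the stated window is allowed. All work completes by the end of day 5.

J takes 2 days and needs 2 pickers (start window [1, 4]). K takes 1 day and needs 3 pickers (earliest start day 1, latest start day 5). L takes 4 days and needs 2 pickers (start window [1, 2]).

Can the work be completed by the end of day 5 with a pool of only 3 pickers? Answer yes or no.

no

The minimum achievable peak is 4; 3 < 4, so no feasible schedule stays within the cap.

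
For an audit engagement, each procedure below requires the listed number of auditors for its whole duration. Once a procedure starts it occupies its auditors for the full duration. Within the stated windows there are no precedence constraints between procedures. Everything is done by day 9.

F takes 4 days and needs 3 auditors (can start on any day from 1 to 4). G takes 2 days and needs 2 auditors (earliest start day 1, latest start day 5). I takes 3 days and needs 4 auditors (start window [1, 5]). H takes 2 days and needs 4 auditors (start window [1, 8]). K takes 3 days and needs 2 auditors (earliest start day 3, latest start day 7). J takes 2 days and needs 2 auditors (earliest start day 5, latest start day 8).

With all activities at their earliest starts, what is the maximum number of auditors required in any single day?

13

Early-start schedule: F@1, G@1, I@1, H@1, K@3, J@5.
Load per day: day 1: 13, day 2: 13, day 3: 9, day 4: 5, day 5: 4, day 6: 2, day 7: 0, day 8: 0, day 9: 0.
Peak is 13.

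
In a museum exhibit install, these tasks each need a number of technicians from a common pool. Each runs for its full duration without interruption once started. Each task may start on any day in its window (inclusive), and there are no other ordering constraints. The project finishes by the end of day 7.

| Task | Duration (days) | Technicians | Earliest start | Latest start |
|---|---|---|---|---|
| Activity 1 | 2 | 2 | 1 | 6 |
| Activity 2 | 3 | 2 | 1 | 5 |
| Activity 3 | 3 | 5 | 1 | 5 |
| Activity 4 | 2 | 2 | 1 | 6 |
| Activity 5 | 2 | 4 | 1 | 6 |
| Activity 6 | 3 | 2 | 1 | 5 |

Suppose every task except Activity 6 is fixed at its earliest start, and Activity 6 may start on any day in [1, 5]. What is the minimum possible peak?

15

Activity 6@1: d1:17  d2:17  d3:9  d4:0  d5:0  d6:0  d7:0 → peak 17
Activity 6@2: d1:15  d2:17  d3:9  d4:2  d5:0  d6:0  d7:0 → peak 17
Activity 6@3: d1:15  d2:15  d3:9  d4:2  d5:2  d6:0  d7:0 → peak 15
Activity 6@4: d1:15  d2:15  d3:7  d4:2  d5:2  d6:2  d7:0 → peak 15
Activity 6@5: d1:15  d2:15  d3:7  d4:0  d5:2  d6:2  d7:2 → peak 15
Best is Activity 6@3, peak 15.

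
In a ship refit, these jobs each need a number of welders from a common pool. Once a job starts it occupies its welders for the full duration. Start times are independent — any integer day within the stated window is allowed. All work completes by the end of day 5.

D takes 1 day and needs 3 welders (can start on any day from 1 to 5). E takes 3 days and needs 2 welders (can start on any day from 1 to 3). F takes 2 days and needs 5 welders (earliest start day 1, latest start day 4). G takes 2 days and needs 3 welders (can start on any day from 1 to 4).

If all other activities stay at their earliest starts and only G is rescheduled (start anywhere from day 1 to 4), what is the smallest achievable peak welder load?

G@1: d1:13  d2:10  d3:2  d4:0  d5:0 → peak 13
G@2: d1:10  d2:10  d3:5  d4:0  d5:0 → peak 10
G@3: d1:10  d2:7  d3:5  d4:3  d5:0 → peak 10
G@4: d1:10  d2:7  d3:2  d4:3  d5:3 → peak 10
Best is G@2, peak 10.

10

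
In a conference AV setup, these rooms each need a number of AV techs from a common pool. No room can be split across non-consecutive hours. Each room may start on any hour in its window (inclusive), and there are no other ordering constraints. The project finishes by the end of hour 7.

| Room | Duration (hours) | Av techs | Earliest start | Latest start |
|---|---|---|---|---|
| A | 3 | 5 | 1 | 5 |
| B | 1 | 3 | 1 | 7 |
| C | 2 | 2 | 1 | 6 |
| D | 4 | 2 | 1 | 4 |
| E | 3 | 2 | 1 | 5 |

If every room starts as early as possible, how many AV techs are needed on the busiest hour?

Early-start schedule: A@1, B@1, C@1, D@1, E@1.
Load per hour: hour 1: 14, hour 2: 11, hour 3: 9, hour 4: 2, hour 5: 0, hour 6: 0, hour 7: 0.
Peak is 14.

14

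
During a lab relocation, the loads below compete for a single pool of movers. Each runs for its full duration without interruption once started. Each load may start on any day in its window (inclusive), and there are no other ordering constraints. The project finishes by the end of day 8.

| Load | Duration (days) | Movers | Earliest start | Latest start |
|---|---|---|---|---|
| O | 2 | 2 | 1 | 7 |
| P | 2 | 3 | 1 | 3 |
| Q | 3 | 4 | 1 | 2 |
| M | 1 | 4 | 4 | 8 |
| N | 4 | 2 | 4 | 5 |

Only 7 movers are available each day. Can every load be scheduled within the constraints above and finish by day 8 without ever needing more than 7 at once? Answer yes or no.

yes

Schedule O@1, P@3, Q@1, M@4, N@5: d1:6  d2:6  d3:7  d4:7  d5:2  d6:2  d7:2  d8:2 — peak 7 ≤ 7.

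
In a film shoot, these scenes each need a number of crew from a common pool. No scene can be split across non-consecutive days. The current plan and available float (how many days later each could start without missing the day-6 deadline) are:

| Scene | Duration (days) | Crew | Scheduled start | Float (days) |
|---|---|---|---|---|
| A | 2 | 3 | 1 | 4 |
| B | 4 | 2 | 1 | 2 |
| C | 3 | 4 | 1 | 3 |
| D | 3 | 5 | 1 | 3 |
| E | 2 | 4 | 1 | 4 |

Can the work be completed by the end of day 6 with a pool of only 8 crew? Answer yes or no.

no

Total crew member-days = 49; over 6 days the average is 49/6 > 8, so some day must exceed 8.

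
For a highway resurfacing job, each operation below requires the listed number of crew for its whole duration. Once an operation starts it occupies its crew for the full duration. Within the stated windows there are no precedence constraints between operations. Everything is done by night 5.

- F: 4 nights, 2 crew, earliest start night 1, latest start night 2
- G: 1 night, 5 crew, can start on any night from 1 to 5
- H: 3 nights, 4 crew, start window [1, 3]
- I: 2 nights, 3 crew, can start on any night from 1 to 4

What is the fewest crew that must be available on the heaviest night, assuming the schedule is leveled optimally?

Early-start (F@1, G@1, H@1, I@1) gives peak 14: n1:14  n2:9  n3:6  n4:2  n5:0.
Shift G→5, I→4.
Schedule F@1, G@5, H@1, I@4: n1:6  n2:6  n3:6  n4:5  n5:8 — peak 8.

8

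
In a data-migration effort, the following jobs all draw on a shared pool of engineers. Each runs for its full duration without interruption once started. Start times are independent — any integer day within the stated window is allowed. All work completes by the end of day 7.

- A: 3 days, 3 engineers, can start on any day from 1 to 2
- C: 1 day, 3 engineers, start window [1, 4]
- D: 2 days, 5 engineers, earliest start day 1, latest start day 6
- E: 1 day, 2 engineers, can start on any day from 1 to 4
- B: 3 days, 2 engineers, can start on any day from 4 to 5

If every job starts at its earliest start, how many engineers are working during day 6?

2

At early start, day 6 has: B.
Demand: 2 = 2.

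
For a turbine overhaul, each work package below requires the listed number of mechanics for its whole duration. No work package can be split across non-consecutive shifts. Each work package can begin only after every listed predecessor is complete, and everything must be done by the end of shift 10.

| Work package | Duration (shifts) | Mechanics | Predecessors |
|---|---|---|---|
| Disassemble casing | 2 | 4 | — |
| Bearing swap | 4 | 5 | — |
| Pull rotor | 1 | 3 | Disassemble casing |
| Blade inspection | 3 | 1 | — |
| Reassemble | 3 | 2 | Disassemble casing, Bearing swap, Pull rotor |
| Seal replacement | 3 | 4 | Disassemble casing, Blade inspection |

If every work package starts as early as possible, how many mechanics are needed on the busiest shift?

Early-start schedule: Disassemble casing@1, Bearing swap@1, Pull rotor@3, Blade inspection@1, Reassemble@5, Seal replacement@4.
Load per shift: shift 1: 10, shift 2: 10, shift 3: 9, shift 4: 9, shift 5: 6, shift 6: 6, shift 7: 2, shift 8: 0, shift 9: 0, shift 10: 0.
Peak is 10.

10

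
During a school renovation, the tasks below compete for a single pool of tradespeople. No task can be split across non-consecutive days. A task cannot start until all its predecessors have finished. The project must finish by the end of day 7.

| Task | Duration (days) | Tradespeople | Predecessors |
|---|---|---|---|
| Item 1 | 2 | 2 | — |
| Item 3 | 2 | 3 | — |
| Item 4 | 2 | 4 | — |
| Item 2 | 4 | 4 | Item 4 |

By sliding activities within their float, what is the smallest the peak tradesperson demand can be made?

Early-start (Item 1@1, Item 3@1, Item 4@1, Item 2@3) gives peak 9: d1:9  d2:9  d3:4  d4:4  d5:4  d6:4  d7:0.
Shift Item 3→3.
Schedule Item 1@1, Item 3@3, Item 4@1, Item 2@3: d1:6  d2:6  d3:7  d4:7  d5:4  d6:4  d7:0 — peak 7.

7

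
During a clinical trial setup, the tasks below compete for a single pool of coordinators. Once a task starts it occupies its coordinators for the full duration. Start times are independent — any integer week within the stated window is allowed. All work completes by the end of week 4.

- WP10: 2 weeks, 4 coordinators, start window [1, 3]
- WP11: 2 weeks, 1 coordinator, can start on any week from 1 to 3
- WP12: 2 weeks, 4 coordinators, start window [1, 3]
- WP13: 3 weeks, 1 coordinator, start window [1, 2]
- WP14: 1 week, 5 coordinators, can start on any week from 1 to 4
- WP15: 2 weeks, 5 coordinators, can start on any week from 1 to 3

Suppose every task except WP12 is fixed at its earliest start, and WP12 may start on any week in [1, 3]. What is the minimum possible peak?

WP12@1: w1:20  w2:15  w3:1  w4:0 → peak 20
WP12@2: w1:16  w2:15  w3:5  w4:0 → peak 16
WP12@3: w1:16  w2:11  w3:5  w4:4 → peak 16
Best is WP12@2, peak 16.

16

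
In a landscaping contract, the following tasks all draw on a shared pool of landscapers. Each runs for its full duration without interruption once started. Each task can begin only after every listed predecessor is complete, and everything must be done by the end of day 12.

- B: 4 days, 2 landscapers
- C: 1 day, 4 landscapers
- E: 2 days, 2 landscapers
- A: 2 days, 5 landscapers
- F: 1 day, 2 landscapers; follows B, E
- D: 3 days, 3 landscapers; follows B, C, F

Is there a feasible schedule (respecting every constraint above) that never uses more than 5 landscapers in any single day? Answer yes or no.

Schedule B@1, C@5, E@1, A@6, F@8, D@9: d1:4  d2:4  d3:2  d4:2  d5:4  d6:5  d7:5  d8:2  d9:3  d10:3  d11:3  d12:0 — peak 5 ≤ 5.

yes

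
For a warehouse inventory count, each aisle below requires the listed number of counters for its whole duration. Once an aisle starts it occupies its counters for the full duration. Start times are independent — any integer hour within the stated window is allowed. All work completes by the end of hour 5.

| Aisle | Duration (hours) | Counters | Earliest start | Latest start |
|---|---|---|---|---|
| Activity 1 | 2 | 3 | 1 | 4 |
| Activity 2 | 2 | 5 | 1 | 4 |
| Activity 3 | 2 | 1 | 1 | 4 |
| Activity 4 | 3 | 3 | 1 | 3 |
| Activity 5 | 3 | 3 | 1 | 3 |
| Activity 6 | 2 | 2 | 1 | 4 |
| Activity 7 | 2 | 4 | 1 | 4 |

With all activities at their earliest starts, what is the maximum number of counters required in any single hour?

21

Early-start schedule: Activity 1@1, Activity 2@1, Activity 3@1, Activity 4@1, Activity 5@1, Activity 6@1, Activity 7@1.
Load per hour: hour 1: 21, hour 2: 21, hour 3: 6, hour 4: 0, hour 5: 0.
Peak is 21.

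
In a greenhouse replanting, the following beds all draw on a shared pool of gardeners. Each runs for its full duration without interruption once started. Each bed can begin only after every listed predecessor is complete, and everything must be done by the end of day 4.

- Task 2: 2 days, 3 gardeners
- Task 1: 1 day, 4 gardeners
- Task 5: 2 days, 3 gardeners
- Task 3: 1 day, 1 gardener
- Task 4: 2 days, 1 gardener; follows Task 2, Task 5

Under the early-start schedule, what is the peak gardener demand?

11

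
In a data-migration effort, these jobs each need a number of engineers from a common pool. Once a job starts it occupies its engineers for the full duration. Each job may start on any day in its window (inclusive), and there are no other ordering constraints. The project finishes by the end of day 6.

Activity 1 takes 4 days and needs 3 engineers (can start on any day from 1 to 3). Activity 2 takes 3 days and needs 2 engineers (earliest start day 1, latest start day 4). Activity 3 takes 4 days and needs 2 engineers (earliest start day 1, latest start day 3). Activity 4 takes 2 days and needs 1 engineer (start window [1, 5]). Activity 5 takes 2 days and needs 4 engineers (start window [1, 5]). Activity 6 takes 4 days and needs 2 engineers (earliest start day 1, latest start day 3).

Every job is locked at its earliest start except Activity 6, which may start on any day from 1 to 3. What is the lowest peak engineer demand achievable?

Activity 6@1: d1:14  d2:14  d3:9  d4:7  d5:0  d6:0 → peak 14
Activity 6@2: d1:12  d2:14  d3:9  d4:7  d5:2  d6:0 → peak 14
Activity 6@3: d1:12  d2:12  d3:9  d4:7  d5:2  d6:2 → peak 12
Best is Activity 6@3, peak 12.

12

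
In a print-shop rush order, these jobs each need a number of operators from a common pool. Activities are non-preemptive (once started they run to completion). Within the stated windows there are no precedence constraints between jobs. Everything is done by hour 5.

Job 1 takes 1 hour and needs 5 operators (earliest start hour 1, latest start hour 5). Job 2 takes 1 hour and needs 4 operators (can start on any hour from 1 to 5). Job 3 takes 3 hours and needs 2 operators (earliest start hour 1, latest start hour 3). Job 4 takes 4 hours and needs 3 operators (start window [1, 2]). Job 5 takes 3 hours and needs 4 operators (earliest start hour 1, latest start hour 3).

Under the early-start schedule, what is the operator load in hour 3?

At early start, hour 3 has: Job 3, Job 4, Job 5.
Demand: 2 + 3 + 4 = 9.

9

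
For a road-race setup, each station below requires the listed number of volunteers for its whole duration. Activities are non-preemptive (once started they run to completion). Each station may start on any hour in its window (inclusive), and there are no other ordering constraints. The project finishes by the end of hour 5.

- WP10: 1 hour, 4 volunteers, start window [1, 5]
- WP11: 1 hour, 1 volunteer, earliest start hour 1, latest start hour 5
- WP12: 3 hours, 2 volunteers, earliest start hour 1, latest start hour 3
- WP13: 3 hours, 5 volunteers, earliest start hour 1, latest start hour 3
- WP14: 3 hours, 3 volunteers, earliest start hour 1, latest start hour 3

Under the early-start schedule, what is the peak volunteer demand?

15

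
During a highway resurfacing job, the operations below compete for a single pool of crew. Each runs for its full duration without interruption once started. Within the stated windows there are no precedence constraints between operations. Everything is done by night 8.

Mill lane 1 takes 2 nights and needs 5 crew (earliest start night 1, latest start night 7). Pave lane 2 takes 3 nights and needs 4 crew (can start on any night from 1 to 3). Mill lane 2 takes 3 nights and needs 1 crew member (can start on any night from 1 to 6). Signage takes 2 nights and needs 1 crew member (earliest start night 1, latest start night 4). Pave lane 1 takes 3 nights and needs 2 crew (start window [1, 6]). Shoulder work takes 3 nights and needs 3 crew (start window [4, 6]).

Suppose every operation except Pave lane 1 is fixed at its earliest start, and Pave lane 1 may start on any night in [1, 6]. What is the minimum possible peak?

11

Pave lane 1@1: n1:13  n2:13  n3:7  n4:3  n5:3  n6:3  n7:0  n8:0 → peak 13
Pave lane 1@2: n1:11  n2:13  n3:7  n4:5  n5:3  n6:3  n7:0  n8:0 → peak 13
Pave lane 1@3: n1:11  n2:11  n3:7  n4:5  n5:5  n6:3  n7:0  n8:0 → peak 11
Pave lane 1@4: n1:11  n2:11  n3:5  n4:5  n5:5  n6:5  n7:0  n8:0 → peak 11
Pave lane 1@5: n1:11  n2:11  n3:5  n4:3  n5:5  n6:5  n7:2  n8:0 → peak 11
Pave lane 1@6: n1:11  n2:11  n3:5  n4:3  n5:3  n6:5  n7:2  n8:2 → peak 11
Best is Pave lane 1@3, peak 11.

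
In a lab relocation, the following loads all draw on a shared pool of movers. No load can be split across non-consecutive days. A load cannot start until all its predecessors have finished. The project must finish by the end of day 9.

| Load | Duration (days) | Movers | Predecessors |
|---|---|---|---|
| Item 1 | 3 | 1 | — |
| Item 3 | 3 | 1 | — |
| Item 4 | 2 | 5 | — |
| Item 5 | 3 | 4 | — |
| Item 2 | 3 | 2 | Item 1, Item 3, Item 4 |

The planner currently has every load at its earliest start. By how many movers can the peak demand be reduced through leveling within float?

5

Early-start peak: d1:11  d2:11  d3:6  d4:2  d5:2  d6:2  d7:0  d8:0  d9:0 ⇒ 11.
Leveled (Item 1@1, Item 3@1, Item 4@4, Item 5@1, Item 2@6): d1:6  d2:6  d3:6  d4:5  d5:5  d6:2  d7:2  d8:2  d9:0 ⇒ 6.
Reduction 11 − 6 = 5.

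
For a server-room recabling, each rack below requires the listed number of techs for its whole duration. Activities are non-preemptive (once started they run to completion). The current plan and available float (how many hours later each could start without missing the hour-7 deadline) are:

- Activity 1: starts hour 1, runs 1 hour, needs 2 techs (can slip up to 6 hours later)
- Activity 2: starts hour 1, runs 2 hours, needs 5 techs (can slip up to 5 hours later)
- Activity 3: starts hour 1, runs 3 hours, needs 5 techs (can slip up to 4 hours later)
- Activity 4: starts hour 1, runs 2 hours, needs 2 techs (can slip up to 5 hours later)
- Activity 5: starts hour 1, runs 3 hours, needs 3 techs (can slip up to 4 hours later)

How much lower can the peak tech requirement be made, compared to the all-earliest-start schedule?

9

Early-start peak: h1:17  h2:15  h3:8  h4:0  h5:0  h6:0  h7:0 ⇒ 17.
Leveled (Activity 1@1, Activity 2@1, Activity 3@3, Activity 4@2, Activity 5@4): h1:7  h2:7  h3:7  h4:8  h5:8  h6:3  h7:0 ⇒ 8.
Reduction 17 − 8 = 9.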